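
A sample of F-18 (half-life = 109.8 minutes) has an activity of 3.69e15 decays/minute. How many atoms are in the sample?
N = A/λ = 5.845e17 atoms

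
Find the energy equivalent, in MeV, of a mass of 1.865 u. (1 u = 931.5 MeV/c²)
E = mc² = 1737 MeV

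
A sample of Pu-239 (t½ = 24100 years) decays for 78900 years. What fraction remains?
N/N₀ = (1/2)^(t/t½) = 0.1034 = 10.3%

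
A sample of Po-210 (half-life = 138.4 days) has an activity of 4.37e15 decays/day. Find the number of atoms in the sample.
N = A/λ = 8.726e17 atoms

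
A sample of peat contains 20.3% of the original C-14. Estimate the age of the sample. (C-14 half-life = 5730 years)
Age = t½ × log₂(1/ratio) = 13180 years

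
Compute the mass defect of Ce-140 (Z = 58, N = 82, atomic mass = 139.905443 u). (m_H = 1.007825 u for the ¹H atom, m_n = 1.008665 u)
Δm = Z·m_H + N·m_n − M = 1.259 u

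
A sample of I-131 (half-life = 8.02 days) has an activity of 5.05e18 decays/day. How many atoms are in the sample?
N = A/λ = 5.843e19 atoms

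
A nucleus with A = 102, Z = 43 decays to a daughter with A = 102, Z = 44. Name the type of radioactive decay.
ΔA = 0, ΔZ = +1 ⇒ beta-minus decay (β⁻)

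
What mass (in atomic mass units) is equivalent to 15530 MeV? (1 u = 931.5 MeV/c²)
m = E/c² = 16.67 u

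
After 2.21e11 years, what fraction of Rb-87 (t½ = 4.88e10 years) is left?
N/N₀ = (1/2)^(t/t½) = 0.04332 = 4.33%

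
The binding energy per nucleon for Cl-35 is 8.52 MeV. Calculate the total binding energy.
B.E. = 8.52 × 35 = 298.2 MeV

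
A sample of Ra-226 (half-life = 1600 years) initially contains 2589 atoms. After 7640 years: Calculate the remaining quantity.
N = N₀(1/2)^(t/t½) = 94.56 atoms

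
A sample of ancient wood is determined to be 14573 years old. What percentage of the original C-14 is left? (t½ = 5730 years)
N/N₀ = (1/2)^(t/t½) = 0.1716 = 17.2%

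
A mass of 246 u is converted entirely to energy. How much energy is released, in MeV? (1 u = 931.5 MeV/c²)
E = mc² = 2.291e5 MeV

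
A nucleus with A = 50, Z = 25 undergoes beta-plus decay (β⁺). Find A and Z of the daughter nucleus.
Daughter: A = 50, Z = 24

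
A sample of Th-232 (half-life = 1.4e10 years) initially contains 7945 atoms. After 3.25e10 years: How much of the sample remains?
N = N₀(1/2)^(t/t½) = 1590 atoms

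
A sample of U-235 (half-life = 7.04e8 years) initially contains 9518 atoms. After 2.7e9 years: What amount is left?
N = N₀(1/2)^(t/t½) = 666.8 atoms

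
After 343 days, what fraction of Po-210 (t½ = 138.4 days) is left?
N/N₀ = (1/2)^(t/t½) = 0.1795 = 17.9%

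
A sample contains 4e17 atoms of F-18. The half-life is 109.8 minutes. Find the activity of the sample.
A = λN = 2.525e15 decays/minute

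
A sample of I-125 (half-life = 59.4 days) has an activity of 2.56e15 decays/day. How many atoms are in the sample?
N = A/λ = 2.194e17 atoms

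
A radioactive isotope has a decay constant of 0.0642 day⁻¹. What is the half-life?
t½ = ln(2)/λ = 10.8 days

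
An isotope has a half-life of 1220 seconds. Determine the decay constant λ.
λ = ln(2)/t½ = 5.682e-4 second⁻¹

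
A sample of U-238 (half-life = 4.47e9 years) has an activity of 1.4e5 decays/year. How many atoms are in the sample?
N = A/λ = 9.028e14 atoms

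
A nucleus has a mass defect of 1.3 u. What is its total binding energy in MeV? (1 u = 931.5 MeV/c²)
B.E. = Δm × 931.5 = 1211 MeV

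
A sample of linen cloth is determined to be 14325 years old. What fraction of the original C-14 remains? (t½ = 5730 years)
N/N₀ = (1/2)^(t/t½) = 0.1768 = 17.7%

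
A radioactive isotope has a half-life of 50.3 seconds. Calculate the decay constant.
λ = ln(2)/t½ = 0.01378 second⁻¹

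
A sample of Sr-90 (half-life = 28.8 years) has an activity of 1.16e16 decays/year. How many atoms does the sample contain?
N = A/λ = 4.82e17 atoms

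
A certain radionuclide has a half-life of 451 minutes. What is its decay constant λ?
λ = ln(2)/t½ = 0.001537 minute⁻¹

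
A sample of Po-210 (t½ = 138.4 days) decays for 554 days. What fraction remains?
N/N₀ = (1/2)^(t/t½) = 0.06237 = 6.24%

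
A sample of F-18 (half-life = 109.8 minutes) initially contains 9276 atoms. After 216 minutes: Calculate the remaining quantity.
N = N₀(1/2)^(t/t½) = 2372 atoms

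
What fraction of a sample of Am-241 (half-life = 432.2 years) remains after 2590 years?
N/N₀ = (1/2)^(t/t½) = 0.01571 = 1.57%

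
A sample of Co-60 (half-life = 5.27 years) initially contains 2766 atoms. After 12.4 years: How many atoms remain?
N = N₀(1/2)^(t/t½) = 541.4 atoms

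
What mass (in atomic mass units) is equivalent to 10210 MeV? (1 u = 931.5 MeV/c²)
m = E/c² = 10.96 u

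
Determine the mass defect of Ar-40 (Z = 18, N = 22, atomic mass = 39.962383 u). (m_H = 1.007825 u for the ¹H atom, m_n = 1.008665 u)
Δm = Z·m_H + N·m_n − M = 0.3691 u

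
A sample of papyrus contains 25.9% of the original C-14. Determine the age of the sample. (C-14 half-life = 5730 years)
Age = t½ × log₂(1/ratio) = 11170 years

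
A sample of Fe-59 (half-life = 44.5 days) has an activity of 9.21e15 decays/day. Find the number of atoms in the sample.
N = A/λ = 5.913e17 atoms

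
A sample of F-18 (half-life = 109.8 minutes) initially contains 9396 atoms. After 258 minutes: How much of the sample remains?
N = N₀(1/2)^(t/t½) = 1843 atoms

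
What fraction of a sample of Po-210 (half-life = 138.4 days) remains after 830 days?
N/N₀ = (1/2)^(t/t½) = 0.01566 = 1.57%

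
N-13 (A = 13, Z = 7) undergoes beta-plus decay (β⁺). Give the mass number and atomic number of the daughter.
Daughter: A = 13, Z = 6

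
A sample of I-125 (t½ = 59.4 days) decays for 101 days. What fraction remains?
N/N₀ = (1/2)^(t/t½) = 0.3077 = 30.8%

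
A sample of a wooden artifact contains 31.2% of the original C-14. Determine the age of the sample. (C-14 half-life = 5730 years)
Age = t½ × log₂(1/ratio) = 9629 years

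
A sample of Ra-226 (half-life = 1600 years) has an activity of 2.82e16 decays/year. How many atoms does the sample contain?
N = A/λ = 6.509e19 atoms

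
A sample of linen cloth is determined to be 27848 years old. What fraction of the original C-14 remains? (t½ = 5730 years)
N/N₀ = (1/2)^(t/t½) = 0.03443 = 3.44%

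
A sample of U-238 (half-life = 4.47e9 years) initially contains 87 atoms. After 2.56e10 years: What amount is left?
N = N₀(1/2)^(t/t½) = 1.642 atoms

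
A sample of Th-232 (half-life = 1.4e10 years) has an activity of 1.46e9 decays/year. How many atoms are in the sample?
N = A/λ = 2.949e19 atoms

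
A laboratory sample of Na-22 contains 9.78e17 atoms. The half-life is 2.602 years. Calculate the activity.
A = λN = 2.605e17 decays/year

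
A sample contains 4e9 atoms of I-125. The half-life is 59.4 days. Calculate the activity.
A = λN = 4.668e7 decays/day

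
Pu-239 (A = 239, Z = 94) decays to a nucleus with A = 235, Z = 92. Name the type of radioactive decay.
ΔA = -4, ΔZ = -2 ⇒ alpha decay (α)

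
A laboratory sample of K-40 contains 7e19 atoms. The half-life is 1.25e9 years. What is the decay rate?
A = λN = 3.882e10 decays/year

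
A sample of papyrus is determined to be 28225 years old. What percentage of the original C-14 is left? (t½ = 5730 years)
N/N₀ = (1/2)^(t/t½) = 0.0329 = 3.29%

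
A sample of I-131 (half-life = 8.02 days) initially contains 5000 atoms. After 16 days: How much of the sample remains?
N = N₀(1/2)^(t/t½) = 1254 atoms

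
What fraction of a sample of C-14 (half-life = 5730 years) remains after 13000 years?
N/N₀ = (1/2)^(t/t½) = 0.2075 = 20.8%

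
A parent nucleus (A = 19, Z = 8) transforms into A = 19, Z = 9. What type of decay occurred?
ΔA = 0, ΔZ = +1 ⇒ beta-minus decay (β⁻)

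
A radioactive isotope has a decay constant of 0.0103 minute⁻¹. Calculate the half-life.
t½ = ln(2)/λ = 67.3 minutes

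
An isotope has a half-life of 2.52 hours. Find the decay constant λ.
λ = ln(2)/t½ = 0.2751 hour⁻¹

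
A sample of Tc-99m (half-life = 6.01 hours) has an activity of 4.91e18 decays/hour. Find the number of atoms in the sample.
N = A/λ = 4.257e19 atoms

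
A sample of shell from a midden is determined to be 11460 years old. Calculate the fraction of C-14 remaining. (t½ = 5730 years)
N/N₀ = (1/2)^(t/t½) = 0.25 = 25%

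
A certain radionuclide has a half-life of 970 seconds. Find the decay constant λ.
λ = ln(2)/t½ = 7.146e-4 second⁻¹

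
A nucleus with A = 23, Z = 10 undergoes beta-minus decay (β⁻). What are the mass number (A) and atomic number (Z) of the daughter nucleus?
Daughter: A = 23, Z = 11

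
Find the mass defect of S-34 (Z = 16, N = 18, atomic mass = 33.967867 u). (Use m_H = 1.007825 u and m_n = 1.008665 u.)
Δm = Z·m_H + N·m_n − M = 0.3133 u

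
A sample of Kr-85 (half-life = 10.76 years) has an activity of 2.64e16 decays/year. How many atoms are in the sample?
N = A/λ = 4.098e17 atoms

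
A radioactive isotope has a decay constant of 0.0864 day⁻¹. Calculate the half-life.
t½ = ln(2)/λ = 8.023 days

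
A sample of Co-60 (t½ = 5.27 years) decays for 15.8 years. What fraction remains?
N/N₀ = (1/2)^(t/t½) = 0.1252 = 12.5%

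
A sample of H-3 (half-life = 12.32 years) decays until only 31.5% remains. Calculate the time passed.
t = t½ × log₂(N₀/N) = 20.53 years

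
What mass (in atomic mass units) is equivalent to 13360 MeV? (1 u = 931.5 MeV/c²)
m = E/c² = 14.34 u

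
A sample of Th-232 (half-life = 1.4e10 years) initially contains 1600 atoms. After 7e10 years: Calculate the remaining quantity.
N = N₀(1/2)^(t/t½) = 50 atoms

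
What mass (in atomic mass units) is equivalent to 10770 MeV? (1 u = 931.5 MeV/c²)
m = E/c² = 11.56 u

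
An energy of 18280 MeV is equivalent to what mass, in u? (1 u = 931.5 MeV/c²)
m = E/c² = 19.62 u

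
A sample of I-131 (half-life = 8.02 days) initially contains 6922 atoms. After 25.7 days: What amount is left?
N = N₀(1/2)^(t/t½) = 750.9 atoms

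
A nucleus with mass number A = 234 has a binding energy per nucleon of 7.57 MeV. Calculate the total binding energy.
B.E. = 7.57 × 234 = 1771 MeV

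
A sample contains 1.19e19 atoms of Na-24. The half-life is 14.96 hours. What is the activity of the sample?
A = λN = 5.514e17 decays/hour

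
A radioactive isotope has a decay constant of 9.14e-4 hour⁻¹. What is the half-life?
t½ = ln(2)/λ = 758.4 hours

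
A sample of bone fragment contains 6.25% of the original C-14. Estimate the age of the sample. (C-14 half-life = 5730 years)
Age = t½ × log₂(1/ratio) = 22920 years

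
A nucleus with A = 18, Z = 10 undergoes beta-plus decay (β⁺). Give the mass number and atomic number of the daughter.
Daughter: A = 18, Z = 9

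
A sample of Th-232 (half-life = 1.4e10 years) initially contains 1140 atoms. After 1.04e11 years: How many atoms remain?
N = N₀(1/2)^(t/t½) = 6.617 atoms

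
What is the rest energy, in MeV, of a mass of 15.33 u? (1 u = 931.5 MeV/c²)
E = mc² = 14280 MeV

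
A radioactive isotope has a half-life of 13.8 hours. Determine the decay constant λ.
λ = ln(2)/t½ = 0.05023 hour⁻¹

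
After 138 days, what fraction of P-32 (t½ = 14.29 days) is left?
N/N₀ = (1/2)^(t/t½) = 0.001239 = 0.124%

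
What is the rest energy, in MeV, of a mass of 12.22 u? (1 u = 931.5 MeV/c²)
E = mc² = 11380 MeV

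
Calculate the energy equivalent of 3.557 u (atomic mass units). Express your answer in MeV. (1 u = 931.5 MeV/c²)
E = mc² = 3313 MeV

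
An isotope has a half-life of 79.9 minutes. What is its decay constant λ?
λ = ln(2)/t½ = 0.008675 minute⁻¹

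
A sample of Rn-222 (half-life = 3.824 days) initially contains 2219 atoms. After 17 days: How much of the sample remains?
N = N₀(1/2)^(t/t½) = 101.8 atoms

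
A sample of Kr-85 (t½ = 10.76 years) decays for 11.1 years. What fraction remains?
N/N₀ = (1/2)^(t/t½) = 0.4892 = 48.9%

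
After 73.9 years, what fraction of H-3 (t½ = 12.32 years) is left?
N/N₀ = (1/2)^(t/t½) = 0.01564 = 1.56%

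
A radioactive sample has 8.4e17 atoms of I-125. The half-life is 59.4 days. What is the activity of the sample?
A = λN = 9.802e15 decays/day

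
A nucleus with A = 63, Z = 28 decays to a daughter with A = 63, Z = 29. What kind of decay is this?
ΔA = 0, ΔZ = +1 ⇒ beta-minus decay (β⁻)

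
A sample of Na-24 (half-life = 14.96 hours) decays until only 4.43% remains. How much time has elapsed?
t = t½ × log₂(N₀/N) = 67.27 hours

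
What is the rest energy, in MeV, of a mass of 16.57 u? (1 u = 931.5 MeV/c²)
E = mc² = 15430 MeV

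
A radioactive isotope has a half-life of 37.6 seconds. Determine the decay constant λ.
λ = ln(2)/t½ = 0.01843 second⁻¹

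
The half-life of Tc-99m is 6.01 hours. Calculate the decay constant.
λ = ln(2)/t½ = 0.1153 hour⁻¹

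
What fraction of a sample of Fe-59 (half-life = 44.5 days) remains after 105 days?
N/N₀ = (1/2)^(t/t½) = 0.1949 = 19.5%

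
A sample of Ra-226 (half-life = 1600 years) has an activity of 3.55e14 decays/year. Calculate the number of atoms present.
N = A/λ = 8.195e17 atoms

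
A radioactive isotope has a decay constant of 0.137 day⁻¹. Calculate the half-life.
t½ = ln(2)/λ = 5.059 days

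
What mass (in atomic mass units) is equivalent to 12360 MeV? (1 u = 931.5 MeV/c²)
m = E/c² = 13.27 u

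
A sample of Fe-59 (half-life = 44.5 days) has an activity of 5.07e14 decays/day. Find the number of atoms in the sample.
N = A/λ = 3.255e16 atoms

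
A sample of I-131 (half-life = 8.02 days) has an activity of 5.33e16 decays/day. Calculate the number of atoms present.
N = A/λ = 6.167e17 atoms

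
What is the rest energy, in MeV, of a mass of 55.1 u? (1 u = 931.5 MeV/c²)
E = mc² = 51330 MeV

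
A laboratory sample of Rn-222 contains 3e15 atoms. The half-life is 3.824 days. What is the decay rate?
A = λN = 5.438e14 decays/day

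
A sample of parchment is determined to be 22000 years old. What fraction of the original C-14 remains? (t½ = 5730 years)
N/N₀ = (1/2)^(t/t½) = 0.06986 = 6.99%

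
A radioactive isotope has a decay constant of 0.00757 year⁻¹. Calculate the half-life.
t½ = ln(2)/λ = 91.57 years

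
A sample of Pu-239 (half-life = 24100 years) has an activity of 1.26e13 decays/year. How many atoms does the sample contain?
N = A/λ = 4.381e17 atoms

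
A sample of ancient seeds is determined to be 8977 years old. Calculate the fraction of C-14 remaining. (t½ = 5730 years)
N/N₀ = (1/2)^(t/t½) = 0.3376 = 33.8%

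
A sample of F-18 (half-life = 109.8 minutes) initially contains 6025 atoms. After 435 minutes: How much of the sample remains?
N = N₀(1/2)^(t/t½) = 386.7 atoms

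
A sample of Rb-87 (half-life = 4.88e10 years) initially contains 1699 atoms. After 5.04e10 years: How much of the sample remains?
N = N₀(1/2)^(t/t½) = 830.4 atoms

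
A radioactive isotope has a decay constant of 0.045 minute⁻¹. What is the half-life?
t½ = ln(2)/λ = 15.4 minutes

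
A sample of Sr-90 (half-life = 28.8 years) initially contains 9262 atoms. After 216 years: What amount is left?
N = N₀(1/2)^(t/t½) = 51.17 atoms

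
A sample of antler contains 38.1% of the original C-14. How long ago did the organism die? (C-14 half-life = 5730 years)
Age = t½ × log₂(1/ratio) = 7977 years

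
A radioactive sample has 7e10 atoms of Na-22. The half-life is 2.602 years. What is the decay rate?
A = λN = 1.865e10 decays/year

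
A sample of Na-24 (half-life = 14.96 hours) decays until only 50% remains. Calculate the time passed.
t = t½ × log₂(N₀/N) = 14.96 hours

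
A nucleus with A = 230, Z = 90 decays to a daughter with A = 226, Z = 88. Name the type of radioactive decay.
ΔA = -4, ΔZ = -2 ⇒ alpha decay (α)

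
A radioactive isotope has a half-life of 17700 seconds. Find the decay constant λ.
λ = ln(2)/t½ = 3.916e-5 second⁻¹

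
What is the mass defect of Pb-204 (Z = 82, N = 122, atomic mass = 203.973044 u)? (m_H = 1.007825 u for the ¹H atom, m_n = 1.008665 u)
Δm = Z·m_H + N·m_n − M = 1.726 u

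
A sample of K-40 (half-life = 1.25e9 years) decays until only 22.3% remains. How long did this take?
t = t½ × log₂(N₀/N) = 2.706e9 years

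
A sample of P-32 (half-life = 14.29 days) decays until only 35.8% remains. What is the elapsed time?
t = t½ × log₂(N₀/N) = 21.18 days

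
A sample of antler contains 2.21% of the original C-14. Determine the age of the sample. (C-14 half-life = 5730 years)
Age = t½ × log₂(1/ratio) = 31510 years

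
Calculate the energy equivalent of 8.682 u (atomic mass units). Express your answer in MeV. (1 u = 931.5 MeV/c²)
E = mc² = 8087 MeV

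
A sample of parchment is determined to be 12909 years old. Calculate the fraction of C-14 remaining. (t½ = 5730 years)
N/N₀ = (1/2)^(t/t½) = 0.2098 = 21%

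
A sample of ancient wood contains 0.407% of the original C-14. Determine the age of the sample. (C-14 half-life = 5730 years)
Age = t½ × log₂(1/ratio) = 45500 years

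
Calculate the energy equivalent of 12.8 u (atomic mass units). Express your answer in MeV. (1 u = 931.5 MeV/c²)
E = mc² = 11920 MeV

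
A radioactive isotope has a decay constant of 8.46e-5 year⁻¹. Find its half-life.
t½ = ln(2)/λ = 8193 years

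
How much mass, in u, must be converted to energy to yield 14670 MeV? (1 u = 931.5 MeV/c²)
m = E/c² = 15.75 u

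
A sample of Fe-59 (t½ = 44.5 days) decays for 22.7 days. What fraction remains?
N/N₀ = (1/2)^(t/t½) = 0.7022 = 70.2%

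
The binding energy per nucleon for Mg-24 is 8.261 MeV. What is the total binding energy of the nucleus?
B.E. = 8.261 × 24 = 198.3 MeV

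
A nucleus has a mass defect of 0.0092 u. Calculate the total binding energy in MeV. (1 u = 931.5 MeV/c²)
B.E. = Δm × 931.5 = 8.57 MeV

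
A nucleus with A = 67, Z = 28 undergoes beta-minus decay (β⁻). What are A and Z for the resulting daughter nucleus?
Daughter: A = 67, Z = 29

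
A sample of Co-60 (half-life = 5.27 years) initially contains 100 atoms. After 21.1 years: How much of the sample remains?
N = N₀(1/2)^(t/t½) = 6.234 atoms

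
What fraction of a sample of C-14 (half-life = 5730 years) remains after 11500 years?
N/N₀ = (1/2)^(t/t½) = 0.2488 = 24.9%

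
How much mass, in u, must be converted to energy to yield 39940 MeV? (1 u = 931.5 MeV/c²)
m = E/c² = 42.88 u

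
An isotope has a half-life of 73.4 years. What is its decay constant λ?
λ = ln(2)/t½ = 0.009443 year⁻¹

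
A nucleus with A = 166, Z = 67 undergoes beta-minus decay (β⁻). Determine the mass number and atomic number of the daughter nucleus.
Daughter: A = 166, Z = 68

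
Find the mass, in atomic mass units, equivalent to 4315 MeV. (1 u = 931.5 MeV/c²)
m = E/c² = 4.632 u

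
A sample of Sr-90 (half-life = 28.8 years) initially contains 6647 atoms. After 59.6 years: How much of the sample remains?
N = N₀(1/2)^(t/t½) = 1584 atoms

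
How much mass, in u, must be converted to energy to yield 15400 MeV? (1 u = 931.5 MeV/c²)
m = E/c² = 16.53 u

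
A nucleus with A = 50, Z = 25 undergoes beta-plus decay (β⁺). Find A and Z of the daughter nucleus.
Daughter: A = 50, Z = 24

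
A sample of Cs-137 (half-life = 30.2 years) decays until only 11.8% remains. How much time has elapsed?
t = t½ × log₂(N₀/N) = 93.11 years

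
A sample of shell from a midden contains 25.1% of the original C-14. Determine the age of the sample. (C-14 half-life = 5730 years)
Age = t½ × log₂(1/ratio) = 11430 years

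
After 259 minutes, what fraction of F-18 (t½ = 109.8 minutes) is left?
N/N₀ = (1/2)^(t/t½) = 0.1949 = 19.5%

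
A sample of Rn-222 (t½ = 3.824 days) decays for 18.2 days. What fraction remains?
N/N₀ = (1/2)^(t/t½) = 0.03692 = 3.69%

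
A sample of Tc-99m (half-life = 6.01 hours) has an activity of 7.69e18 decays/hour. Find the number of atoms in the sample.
N = A/λ = 6.668e19 atoms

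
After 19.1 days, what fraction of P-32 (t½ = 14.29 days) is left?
N/N₀ = (1/2)^(t/t½) = 0.396 = 39.6%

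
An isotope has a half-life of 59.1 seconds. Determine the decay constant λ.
λ = ln(2)/t½ = 0.01173 second⁻¹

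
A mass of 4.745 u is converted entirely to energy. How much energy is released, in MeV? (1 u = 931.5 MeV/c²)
E = mc² = 4420 MeV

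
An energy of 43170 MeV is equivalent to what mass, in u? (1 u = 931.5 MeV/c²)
m = E/c² = 46.34 u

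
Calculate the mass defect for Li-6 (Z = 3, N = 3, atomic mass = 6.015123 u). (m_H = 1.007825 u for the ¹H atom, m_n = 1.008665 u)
Δm = Z·m_H + N·m_n − M = 0.03435 u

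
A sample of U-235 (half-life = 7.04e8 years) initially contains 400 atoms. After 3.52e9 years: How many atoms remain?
N = N₀(1/2)^(t/t½) = 12.5 atoms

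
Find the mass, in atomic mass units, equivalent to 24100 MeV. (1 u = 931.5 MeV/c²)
m = E/c² = 25.87 u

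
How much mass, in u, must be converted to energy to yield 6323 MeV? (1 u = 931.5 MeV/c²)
m = E/c² = 6.788 u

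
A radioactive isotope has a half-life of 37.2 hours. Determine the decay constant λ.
λ = ln(2)/t½ = 0.01863 hour⁻¹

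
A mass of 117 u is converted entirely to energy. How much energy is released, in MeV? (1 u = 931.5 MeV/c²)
E = mc² = 1.09e5 MeV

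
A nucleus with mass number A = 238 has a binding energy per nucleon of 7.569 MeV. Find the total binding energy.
B.E. = 7.569 × 238 = 1801 MeV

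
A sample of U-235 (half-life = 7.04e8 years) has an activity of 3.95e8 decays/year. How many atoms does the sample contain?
N = A/λ = 4.012e17 atoms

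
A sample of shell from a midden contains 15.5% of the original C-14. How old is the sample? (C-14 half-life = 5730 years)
Age = t½ × log₂(1/ratio) = 15410 years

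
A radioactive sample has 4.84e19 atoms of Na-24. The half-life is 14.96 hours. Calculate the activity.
A = λN = 2.243e18 decays/hour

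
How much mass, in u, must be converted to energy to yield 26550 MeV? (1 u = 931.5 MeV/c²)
m = E/c² = 28.5 u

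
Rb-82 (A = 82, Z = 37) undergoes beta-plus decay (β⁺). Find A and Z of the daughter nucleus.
Daughter: A = 82, Z = 36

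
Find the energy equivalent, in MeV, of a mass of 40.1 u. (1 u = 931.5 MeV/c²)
E = mc² = 37350 MeV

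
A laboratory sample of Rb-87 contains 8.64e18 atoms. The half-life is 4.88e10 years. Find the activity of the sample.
A = λN = 1.227e8 decays/year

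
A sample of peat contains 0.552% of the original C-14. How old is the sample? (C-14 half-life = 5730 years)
Age = t½ × log₂(1/ratio) = 42980 years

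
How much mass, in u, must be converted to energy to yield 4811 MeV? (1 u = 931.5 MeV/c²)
m = E/c² = 5.165 u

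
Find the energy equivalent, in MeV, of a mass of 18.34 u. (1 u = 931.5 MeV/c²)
E = mc² = 17080 MeV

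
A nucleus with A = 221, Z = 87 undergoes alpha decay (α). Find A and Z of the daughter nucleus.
Daughter: A = 217, Z = 85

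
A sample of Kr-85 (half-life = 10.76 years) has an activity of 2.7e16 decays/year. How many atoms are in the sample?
N = A/λ = 4.191e17 atoms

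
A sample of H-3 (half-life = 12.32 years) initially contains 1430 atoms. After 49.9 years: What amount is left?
N = N₀(1/2)^(t/t½) = 86.31 atoms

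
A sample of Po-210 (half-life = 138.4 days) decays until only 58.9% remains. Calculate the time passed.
t = t½ × log₂(N₀/N) = 105.7 days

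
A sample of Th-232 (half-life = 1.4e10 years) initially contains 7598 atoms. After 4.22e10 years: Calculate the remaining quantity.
N = N₀(1/2)^(t/t½) = 940.4 atoms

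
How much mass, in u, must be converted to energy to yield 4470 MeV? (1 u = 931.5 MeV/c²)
m = E/c² = 4.799 u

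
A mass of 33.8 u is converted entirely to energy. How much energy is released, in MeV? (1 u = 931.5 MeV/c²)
E = mc² = 31480 MeV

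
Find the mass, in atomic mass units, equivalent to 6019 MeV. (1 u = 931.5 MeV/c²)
m = E/c² = 6.462 u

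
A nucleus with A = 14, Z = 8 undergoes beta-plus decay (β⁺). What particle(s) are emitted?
β⁺: positron (e⁺) + neutrino (νₑ)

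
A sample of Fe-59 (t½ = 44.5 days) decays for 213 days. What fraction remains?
N/N₀ = (1/2)^(t/t½) = 0.03623 = 3.62%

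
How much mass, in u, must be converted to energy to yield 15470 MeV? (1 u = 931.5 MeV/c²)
m = E/c² = 16.61 u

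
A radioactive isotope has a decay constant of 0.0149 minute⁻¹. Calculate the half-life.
t½ = ln(2)/λ = 46.52 minutes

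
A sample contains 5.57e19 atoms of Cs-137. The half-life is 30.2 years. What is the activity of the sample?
A = λN = 1.278e18 decays/year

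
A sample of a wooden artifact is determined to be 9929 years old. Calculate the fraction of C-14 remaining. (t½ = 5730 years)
N/N₀ = (1/2)^(t/t½) = 0.3009 = 30.1%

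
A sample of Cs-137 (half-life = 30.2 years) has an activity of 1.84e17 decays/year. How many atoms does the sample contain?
N = A/λ = 8.017e18 atoms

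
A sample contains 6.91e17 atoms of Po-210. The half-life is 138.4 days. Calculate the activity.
A = λN = 3.461e15 decays/day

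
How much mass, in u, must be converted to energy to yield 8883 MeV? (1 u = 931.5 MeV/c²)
m = E/c² = 9.536 u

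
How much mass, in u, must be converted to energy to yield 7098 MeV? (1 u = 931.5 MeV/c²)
m = E/c² = 7.62 u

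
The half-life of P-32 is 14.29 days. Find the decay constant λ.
λ = ln(2)/t½ = 0.04851 day⁻¹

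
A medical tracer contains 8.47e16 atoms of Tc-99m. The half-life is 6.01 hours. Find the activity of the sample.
A = λN = 9.769e15 decays/hour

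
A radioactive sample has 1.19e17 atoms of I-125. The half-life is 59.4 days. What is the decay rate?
A = λN = 1.389e15 decays/day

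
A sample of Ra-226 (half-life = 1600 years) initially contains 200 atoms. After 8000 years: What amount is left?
N = N₀(1/2)^(t/t½) = 6.25 atoms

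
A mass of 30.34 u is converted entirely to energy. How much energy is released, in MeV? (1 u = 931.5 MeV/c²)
E = mc² = 28260 MeV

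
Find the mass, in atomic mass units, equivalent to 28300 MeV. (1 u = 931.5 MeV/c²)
m = E/c² = 30.38 u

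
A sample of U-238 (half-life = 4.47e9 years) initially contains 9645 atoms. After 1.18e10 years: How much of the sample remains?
N = N₀(1/2)^(t/t½) = 1548 atoms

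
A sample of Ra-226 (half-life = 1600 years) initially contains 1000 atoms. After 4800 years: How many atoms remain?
N = N₀(1/2)^(t/t½) = 125 atoms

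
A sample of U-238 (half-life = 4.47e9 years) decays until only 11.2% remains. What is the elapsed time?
t = t½ × log₂(N₀/N) = 1.412e10 years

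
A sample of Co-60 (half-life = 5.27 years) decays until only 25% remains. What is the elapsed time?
t = t½ × log₂(N₀/N) = 10.54 years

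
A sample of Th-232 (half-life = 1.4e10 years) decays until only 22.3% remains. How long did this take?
t = t½ × log₂(N₀/N) = 3.031e10 years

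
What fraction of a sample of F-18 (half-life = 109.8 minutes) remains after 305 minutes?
N/N₀ = (1/2)^(t/t½) = 0.1458 = 14.6%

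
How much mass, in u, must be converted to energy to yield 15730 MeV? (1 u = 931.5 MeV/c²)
m = E/c² = 16.89 u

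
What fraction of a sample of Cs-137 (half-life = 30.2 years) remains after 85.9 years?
N/N₀ = (1/2)^(t/t½) = 0.1392 = 13.9%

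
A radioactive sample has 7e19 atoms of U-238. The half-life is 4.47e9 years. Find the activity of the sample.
A = λN = 1.085e10 decays/year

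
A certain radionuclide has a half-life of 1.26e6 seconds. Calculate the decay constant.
λ = ln(2)/t½ = 5.501e-7 second⁻¹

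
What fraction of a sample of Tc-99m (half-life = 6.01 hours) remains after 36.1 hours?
N/N₀ = (1/2)^(t/t½) = 0.01555 = 1.56%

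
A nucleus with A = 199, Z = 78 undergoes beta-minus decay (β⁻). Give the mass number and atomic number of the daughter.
Daughter: A = 199, Z = 79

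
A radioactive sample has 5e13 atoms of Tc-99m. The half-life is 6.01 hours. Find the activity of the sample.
A = λN = 5.767e12 decays/hour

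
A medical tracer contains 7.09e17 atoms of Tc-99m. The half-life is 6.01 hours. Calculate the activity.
A = λN = 8.177e16 decays/hour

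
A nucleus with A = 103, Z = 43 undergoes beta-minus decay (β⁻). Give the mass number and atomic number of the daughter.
Daughter: A = 103, Z = 44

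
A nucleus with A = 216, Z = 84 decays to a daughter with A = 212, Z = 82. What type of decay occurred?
ΔA = -4, ΔZ = -2 ⇒ alpha decay (α)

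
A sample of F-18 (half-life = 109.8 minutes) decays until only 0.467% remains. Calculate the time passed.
t = t½ × log₂(N₀/N) = 850.1 minutes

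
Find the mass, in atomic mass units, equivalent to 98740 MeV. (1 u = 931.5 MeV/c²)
m = E/c² = 106 u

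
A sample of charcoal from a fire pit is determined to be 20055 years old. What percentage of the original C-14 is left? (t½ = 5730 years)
N/N₀ = (1/2)^(t/t½) = 0.08839 = 8.84%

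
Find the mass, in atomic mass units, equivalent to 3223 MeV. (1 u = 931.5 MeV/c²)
m = E/c² = 3.46 u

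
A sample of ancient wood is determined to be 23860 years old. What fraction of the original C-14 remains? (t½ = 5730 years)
N/N₀ = (1/2)^(t/t½) = 0.05578 = 5.58%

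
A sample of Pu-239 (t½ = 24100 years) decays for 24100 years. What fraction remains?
N/N₀ = (1/2)^(t/t½) = 0.5 = 50%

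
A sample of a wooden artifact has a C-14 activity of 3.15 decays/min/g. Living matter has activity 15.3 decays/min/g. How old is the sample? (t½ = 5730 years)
Age = t½ × log₂(A₀/A) = 13070 years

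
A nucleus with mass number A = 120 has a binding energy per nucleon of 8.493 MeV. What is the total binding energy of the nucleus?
B.E. = 8.493 × 120 = 1019 MeV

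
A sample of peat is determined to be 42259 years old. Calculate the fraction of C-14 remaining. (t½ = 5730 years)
N/N₀ = (1/2)^(t/t½) = 0.006024 = 0.602%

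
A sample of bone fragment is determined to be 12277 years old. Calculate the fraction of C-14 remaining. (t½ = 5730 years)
N/N₀ = (1/2)^(t/t½) = 0.2265 = 22.6%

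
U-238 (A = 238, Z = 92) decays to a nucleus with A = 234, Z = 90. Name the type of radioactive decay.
ΔA = -4, ΔZ = -2 ⇒ alpha decay (α)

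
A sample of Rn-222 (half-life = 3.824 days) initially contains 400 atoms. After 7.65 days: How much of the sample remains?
N = N₀(1/2)^(t/t½) = 99.96 atoms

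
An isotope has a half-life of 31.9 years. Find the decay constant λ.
λ = ln(2)/t½ = 0.02173 year⁻¹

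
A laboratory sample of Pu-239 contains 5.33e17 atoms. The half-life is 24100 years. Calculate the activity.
A = λN = 1.533e13 decays/year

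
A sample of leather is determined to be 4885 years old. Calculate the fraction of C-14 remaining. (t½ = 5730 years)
N/N₀ = (1/2)^(t/t½) = 0.5538 = 55.4%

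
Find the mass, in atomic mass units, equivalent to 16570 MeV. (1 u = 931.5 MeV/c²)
m = E/c² = 17.79 u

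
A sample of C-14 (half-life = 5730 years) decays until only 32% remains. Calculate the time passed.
t = t½ × log₂(N₀/N) = 9419 years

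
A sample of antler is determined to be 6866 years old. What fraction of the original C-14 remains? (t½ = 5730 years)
N/N₀ = (1/2)^(t/t½) = 0.4358 = 43.6%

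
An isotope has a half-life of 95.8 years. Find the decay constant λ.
λ = ln(2)/t½ = 0.007235 year⁻¹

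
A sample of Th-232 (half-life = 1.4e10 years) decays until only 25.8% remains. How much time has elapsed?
t = t½ × log₂(N₀/N) = 2.736e10 years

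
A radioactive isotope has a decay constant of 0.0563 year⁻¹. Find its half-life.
t½ = ln(2)/λ = 12.31 years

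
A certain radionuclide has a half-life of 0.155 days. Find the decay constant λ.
λ = ln(2)/t½ = 4.472 day⁻¹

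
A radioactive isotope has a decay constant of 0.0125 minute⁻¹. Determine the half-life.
t½ = ln(2)/λ = 55.45 minutes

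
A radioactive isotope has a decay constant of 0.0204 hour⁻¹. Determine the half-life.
t½ = ln(2)/λ = 33.98 hours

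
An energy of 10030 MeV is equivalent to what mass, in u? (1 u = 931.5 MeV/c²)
m = E/c² = 10.77 u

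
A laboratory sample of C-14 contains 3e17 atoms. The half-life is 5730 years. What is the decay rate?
A = λN = 3.629e13 decays/year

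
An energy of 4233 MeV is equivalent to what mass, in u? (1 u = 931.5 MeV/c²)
m = E/c² = 4.544 u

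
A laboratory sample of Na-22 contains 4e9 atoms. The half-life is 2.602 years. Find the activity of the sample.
A = λN = 1.066e9 decays/year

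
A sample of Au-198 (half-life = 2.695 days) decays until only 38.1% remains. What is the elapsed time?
t = t½ × log₂(N₀/N) = 3.752 days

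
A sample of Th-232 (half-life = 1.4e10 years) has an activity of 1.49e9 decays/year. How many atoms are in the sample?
N = A/λ = 3.009e19 atoms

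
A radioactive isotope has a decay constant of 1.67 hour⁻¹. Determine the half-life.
t½ = ln(2)/λ = 0.4151 hours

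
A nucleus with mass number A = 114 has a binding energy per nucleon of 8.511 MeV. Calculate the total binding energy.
B.E. = 8.511 × 114 = 970.3 MeV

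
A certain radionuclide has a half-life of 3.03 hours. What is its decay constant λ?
λ = ln(2)/t½ = 0.2288 hour⁻¹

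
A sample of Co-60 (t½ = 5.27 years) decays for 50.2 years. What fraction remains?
N/N₀ = (1/2)^(t/t½) = 0.001357 = 0.136%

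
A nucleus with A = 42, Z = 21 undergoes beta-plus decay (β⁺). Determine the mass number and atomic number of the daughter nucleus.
Daughter: A = 42, Z = 20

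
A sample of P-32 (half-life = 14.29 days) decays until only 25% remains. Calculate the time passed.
t = t½ × log₂(N₀/N) = 28.58 days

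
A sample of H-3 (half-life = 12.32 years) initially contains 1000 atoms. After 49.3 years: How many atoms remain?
N = N₀(1/2)^(t/t½) = 62.43 atoms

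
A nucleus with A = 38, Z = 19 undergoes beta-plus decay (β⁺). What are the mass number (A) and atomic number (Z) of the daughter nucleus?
Daughter: A = 38, Z = 18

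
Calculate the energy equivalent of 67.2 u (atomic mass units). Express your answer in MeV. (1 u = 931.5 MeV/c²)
E = mc² = 62600 MeV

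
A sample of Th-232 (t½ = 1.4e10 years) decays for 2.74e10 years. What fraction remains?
N/N₀ = (1/2)^(t/t½) = 0.2575 = 25.8%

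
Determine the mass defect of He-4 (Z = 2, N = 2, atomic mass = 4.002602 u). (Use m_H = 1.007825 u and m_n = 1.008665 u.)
Δm = Z·m_H + N·m_n − M = 0.03038 u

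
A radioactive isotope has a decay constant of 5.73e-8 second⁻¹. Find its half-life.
t½ = ln(2)/λ = 1.21e7 seconds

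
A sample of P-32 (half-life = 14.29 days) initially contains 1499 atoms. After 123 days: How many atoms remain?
N = N₀(1/2)^(t/t½) = 3.843 atoms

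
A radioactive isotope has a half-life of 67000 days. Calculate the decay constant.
λ = ln(2)/t½ = 1.035e-5 day⁻¹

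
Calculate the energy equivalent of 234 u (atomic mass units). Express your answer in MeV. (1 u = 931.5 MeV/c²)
E = mc² = 2.18e5 MeV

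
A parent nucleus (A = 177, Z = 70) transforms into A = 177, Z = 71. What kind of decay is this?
ΔA = 0, ΔZ = +1 ⇒ beta-minus decay (β⁻)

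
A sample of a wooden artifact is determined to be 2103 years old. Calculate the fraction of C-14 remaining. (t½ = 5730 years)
N/N₀ = (1/2)^(t/t½) = 0.7754 = 77.5%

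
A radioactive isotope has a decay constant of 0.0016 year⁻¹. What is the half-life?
t½ = ln(2)/λ = 433.2 years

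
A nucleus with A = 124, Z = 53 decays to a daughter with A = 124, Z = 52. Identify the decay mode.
ΔA = 0, ΔZ = -1 ⇒ beta-plus decay (β⁺) or electron capture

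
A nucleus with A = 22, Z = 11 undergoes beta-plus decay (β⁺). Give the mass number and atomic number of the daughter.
Daughter: A = 22, Z = 10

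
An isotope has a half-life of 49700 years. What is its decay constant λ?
λ = ln(2)/t½ = 1.395e-5 year⁻¹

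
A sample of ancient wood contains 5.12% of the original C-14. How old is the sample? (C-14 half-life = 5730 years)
Age = t½ × log₂(1/ratio) = 24570 years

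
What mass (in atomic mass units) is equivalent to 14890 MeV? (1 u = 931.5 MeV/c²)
m = E/c² = 15.98 u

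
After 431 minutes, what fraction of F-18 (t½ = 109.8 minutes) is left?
N/N₀ = (1/2)^(t/t½) = 0.06582 = 6.58%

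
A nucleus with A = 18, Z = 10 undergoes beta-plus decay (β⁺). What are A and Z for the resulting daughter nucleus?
Daughter: A = 18, Z = 9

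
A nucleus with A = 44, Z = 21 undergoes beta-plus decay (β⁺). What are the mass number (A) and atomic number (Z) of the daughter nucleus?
Daughter: A = 44, Z = 20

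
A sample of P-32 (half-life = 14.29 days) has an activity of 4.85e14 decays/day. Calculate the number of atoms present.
N = A/λ = 9.999e15 atoms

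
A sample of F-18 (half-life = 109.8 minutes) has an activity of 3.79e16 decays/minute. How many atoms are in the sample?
N = A/λ = 6.004e18 atoms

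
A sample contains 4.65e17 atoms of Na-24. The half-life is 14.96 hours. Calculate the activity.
A = λN = 2.155e16 decays/hour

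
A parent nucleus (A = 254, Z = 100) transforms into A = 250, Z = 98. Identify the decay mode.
ΔA = -4, ΔZ = -2 ⇒ alpha decay (α)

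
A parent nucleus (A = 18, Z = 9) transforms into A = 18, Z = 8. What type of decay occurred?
ΔA = 0, ΔZ = -1 ⇒ beta-plus decay (β⁺) or electron capture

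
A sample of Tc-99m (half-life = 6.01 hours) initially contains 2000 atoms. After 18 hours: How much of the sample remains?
N = N₀(1/2)^(t/t½) = 250.9 atoms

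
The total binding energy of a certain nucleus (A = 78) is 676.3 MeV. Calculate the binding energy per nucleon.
B.E./A = 676.3/78 = 8.671 MeV/nucleon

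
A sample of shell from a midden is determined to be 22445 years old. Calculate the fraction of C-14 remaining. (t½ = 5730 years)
N/N₀ = (1/2)^(t/t½) = 0.0662 = 6.62%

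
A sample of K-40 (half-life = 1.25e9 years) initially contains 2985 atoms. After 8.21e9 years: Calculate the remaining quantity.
N = N₀(1/2)^(t/t½) = 31.46 atoms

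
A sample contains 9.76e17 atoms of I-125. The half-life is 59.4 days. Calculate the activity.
A = λN = 1.139e16 decays/day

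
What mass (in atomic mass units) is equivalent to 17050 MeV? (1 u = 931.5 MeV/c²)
m = E/c² = 18.3 u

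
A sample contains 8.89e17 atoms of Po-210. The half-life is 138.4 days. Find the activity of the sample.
A = λN = 4.452e15 decays/day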